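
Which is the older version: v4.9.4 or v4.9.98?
v4.9.4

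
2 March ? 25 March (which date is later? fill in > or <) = <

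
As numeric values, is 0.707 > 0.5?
True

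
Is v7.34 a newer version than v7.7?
Yes. Version numbers are compared segment by segment as integers, not as decimals: minor version 34 > 7, so v7.34 > v7.7 (even though the decimal 7.34 < 7.7).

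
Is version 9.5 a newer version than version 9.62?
No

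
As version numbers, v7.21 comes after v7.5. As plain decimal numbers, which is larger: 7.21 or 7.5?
7.5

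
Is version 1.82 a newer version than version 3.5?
No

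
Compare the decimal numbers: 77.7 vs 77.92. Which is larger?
77.92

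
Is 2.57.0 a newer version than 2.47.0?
Yes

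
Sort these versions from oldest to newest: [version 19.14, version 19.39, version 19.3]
[version 19.3, version 19.14, version 19.39]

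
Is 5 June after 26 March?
Yes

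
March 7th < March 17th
True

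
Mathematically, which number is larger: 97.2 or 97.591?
97.591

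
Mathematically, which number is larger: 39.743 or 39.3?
39.743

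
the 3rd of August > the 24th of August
False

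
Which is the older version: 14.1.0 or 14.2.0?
14.1.0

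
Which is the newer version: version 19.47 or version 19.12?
version 19.47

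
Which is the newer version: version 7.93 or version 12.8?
version 12.8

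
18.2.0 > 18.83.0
False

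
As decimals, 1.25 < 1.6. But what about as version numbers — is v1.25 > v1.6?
True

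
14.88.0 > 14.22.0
True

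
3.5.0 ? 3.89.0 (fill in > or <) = <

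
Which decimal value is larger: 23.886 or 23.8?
23.886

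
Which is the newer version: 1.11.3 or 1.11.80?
1.11.80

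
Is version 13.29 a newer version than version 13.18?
Yes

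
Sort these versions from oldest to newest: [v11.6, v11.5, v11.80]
[v11.5, v11.6, v11.80]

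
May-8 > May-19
False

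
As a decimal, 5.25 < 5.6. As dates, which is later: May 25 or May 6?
May 25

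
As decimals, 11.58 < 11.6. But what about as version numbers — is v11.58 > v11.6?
True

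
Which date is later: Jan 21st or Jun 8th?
Jun 8th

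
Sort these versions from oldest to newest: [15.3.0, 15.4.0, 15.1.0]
[15.1.0, 15.3.0, 15.4.0]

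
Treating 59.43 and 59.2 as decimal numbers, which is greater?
59.43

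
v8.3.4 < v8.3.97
True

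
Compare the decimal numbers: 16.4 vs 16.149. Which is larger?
16.4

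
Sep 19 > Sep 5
True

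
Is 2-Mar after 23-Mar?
No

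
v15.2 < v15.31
True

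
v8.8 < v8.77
True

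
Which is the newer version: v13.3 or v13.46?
v13.46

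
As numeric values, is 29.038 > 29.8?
False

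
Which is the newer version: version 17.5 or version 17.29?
version 17.29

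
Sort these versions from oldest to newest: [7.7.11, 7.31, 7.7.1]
[7.7.1, 7.7.11, 7.31]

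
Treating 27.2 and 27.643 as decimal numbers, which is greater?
27.643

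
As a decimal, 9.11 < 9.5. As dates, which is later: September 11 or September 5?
September 11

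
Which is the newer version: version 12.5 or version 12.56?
version 12.56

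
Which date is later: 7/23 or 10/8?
10/8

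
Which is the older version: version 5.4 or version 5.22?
version 5.4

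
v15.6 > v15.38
False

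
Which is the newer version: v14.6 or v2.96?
v14.6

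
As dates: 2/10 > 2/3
True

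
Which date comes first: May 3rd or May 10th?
May 3rd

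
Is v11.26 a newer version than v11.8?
Yes. Version numbers are compared segment by segment as integers, not as decimals: minor version 26 > 8, so v11.26 > v11.8 (even though the decimal 11.26 < 11.8).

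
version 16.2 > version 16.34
False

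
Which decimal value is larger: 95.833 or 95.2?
95.833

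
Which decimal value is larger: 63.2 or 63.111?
63.2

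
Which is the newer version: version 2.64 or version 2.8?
version 2.64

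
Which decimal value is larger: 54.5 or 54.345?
54.5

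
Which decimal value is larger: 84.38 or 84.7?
84.7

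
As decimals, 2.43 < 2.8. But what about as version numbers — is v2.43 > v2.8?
True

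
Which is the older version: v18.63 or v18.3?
v18.3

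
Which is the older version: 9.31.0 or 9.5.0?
9.5.0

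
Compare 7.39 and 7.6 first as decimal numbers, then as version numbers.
As decimals: 7.39 < 7.6. As versions: v7.39 > v7.6 (minor version 39 > 6).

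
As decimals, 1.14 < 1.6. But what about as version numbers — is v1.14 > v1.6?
True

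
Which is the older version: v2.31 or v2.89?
v2.31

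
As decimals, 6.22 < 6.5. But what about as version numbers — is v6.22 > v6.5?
True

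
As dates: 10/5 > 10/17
False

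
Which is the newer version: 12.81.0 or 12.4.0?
12.81.0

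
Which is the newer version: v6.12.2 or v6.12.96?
v6.12.96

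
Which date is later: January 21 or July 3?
July 3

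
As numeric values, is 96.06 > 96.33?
False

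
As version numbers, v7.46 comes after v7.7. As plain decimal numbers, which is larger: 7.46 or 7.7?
7.7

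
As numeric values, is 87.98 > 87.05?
True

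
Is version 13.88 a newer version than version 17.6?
No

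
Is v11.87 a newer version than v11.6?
Yes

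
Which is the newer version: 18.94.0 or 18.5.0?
18.94.0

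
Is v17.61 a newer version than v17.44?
Yes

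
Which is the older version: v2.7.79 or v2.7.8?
v2.7.8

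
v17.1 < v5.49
False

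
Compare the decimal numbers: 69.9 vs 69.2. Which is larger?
69.9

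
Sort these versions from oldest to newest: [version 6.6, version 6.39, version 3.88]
[version 3.88, version 6.6, version 6.39]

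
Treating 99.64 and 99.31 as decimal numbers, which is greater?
99.64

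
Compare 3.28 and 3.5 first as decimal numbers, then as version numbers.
As decimals: 3.28 < 3.5. As versions: v3.28 > v3.5 (minor version 28 > 5).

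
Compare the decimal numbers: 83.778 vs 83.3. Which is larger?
83.778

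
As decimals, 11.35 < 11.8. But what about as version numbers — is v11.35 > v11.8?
True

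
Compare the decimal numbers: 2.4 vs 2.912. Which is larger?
2.912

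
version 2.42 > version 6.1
False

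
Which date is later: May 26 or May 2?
May 26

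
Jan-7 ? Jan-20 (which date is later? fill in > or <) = <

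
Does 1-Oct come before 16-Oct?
Yes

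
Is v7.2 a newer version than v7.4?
No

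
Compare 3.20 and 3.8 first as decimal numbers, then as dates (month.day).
As decimals: 3.20 < 3.8. As dates: 3/20 is later than 3/8 (day 20 > day 8).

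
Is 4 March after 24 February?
Yes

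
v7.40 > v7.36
True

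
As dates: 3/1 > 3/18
False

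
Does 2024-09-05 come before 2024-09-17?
Yes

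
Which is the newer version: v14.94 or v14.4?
v14.94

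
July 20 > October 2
False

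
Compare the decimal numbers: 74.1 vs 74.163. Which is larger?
74.163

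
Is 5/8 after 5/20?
No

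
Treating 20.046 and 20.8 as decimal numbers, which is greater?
20.8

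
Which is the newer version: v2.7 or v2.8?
v2.8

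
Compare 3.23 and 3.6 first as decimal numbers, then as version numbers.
As decimals: 3.23 < 3.6. As versions: v3.23 > v3.6 (minor version 23 > 6).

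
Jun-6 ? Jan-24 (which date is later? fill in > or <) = >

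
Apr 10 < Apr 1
False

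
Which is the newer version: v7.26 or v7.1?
v7.26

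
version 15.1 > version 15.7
False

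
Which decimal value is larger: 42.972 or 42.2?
42.972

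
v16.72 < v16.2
False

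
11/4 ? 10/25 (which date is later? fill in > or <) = >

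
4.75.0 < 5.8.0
True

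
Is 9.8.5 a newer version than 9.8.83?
No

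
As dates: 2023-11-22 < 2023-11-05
False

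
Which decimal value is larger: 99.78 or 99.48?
99.78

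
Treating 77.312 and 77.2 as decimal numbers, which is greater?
77.312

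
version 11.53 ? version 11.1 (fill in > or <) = >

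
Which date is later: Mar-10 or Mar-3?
Mar-10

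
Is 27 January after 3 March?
No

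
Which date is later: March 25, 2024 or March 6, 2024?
March 25, 2024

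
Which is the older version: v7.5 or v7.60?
v7.5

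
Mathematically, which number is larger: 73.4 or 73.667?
73.667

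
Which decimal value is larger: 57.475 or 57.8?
57.8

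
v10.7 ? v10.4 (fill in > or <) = >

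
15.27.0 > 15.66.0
False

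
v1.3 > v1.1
True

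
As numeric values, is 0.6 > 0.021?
True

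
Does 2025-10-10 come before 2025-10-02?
No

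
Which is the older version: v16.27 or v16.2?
v16.2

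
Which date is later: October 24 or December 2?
December 2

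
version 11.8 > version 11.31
False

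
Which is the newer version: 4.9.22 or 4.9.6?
4.9.22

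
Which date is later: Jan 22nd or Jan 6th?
Jan 22nd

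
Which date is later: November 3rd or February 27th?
November 3rd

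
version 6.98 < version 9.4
True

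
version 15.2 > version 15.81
False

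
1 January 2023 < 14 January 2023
True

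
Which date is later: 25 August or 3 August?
25 August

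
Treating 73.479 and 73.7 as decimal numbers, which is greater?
73.7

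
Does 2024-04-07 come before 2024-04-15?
Yes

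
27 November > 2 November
True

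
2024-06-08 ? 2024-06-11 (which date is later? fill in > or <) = <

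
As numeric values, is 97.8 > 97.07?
True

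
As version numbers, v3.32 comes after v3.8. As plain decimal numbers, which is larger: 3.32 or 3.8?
3.8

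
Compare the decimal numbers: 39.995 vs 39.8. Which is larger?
39.995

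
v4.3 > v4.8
False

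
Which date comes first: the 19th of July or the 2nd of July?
the 2nd of July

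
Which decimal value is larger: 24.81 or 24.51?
24.81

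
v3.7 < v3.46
True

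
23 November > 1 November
True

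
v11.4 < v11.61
True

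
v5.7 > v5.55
False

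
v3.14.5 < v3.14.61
True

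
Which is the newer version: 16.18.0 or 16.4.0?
16.18.0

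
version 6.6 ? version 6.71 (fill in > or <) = <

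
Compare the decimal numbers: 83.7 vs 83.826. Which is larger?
83.826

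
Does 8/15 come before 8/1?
No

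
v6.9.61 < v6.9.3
False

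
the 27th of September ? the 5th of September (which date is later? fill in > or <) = >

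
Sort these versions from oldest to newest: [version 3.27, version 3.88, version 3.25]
[version 3.25, version 3.27, version 3.88]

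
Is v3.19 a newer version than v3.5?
Yes. Version numbers are compared segment by segment as integers, not as decimals: minor version 19 > 5, so v3.19 > v3.5 (even though the decimal 3.19 < 3.5).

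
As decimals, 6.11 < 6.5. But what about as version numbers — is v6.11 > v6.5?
True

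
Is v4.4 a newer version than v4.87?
No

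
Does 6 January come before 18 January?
Yes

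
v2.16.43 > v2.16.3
True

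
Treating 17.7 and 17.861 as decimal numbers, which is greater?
17.861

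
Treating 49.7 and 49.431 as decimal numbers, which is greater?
49.7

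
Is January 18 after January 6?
Yes. Day 18 comes after day 6 in January — this is a date comparison, not a decimal one (the decimal 1.18 would be smaller than 1.6).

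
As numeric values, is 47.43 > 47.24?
True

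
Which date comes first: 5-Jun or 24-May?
24-May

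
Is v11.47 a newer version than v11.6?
Yes. Version numbers are compared segment by segment as integers, not as decimals: minor version 47 > 6, so v11.47 > v11.6 (even though the decimal 11.47 < 11.6).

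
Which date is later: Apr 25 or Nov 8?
Nov 8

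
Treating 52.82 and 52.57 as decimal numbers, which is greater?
52.82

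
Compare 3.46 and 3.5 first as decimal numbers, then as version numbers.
As decimals: 3.46 < 3.5. As versions: v3.46 > v3.5 (minor version 46 > 5).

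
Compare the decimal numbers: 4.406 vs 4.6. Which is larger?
4.6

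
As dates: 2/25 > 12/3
False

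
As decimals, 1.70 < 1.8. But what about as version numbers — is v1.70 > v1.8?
True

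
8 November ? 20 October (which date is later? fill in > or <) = >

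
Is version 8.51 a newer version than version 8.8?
Yes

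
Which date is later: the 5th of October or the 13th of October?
the 13th of October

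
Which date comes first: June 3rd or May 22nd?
May 22nd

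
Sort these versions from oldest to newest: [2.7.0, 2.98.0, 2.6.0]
[2.6.0, 2.7.0, 2.98.0]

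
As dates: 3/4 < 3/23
True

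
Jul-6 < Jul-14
True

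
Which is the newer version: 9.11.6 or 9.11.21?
9.11.21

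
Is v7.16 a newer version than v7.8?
Yes. Version numbers are compared segment by segment as integers, not as decimals: minor version 16 > 8, so v7.16 > v7.8 (even though the decimal 7.16 < 7.8).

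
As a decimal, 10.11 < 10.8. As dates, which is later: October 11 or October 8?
October 11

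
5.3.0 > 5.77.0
False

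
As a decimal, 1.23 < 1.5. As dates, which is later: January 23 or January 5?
January 23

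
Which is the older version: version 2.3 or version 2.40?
version 2.3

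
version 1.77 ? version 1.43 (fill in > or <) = >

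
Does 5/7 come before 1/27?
No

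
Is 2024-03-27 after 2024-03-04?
Yes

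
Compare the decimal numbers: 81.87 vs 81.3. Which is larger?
81.87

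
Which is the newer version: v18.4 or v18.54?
v18.54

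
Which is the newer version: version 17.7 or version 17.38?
version 17.38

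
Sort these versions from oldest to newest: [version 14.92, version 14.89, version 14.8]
[version 14.8, version 14.89, version 14.92]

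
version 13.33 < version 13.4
False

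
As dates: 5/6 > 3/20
True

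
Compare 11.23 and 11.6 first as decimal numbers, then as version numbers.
As decimals: 11.23 < 11.6. As versions: v11.23 > v11.6 (minor version 23 > 6).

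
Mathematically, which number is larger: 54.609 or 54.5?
54.609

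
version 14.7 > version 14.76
False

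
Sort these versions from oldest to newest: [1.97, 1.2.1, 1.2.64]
[1.2.1, 1.2.64, 1.97]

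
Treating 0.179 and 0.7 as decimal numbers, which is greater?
0.7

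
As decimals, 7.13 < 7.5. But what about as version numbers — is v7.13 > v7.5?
True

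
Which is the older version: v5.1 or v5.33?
v5.1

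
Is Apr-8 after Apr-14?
No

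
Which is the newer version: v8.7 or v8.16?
v8.16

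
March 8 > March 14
False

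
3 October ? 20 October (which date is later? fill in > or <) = <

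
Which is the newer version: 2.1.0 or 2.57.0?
2.57.0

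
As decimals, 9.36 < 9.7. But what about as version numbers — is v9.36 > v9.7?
True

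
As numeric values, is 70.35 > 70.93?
False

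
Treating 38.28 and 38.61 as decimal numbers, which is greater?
38.61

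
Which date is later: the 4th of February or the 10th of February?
the 10th of February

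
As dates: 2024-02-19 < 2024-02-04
False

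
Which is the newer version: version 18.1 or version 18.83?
version 18.83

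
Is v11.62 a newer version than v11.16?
Yes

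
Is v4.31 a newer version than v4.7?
Yes. Version numbers are compared segment by segment as integers, not as decimals: minor version 31 > 7, so v4.31 > v4.7 (even though the decimal 4.31 < 4.7).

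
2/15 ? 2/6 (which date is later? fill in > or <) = >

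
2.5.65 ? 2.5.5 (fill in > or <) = >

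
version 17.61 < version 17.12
False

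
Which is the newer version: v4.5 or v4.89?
v4.89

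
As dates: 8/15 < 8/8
False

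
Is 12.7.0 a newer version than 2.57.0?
Yes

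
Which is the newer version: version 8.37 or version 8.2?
version 8.37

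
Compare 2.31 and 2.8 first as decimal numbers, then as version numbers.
As decimals: 2.31 < 2.8. As versions: v2.31 > v2.8 (minor version 31 > 8).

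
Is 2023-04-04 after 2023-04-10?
No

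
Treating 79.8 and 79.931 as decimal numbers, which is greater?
79.931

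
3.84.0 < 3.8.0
False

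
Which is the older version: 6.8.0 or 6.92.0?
6.8.0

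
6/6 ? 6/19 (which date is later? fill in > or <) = <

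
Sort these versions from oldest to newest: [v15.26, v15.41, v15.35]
[v15.26, v15.35, v15.41]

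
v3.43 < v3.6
False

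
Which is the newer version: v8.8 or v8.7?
v8.8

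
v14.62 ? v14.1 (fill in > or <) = >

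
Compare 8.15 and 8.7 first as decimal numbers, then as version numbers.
As decimals: 8.15 < 8.7. As versions: v8.15 > v8.7 (minor version 15 > 7).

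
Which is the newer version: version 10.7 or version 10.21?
version 10.21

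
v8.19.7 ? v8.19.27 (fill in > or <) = <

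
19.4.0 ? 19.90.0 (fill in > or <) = <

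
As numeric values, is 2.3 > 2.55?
False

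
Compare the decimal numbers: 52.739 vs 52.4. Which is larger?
52.739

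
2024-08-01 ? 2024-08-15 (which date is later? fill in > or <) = <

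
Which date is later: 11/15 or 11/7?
11/15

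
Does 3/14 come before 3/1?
No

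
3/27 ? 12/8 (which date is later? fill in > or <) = <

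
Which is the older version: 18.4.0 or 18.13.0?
18.4.0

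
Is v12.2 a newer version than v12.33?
No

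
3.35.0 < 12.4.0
True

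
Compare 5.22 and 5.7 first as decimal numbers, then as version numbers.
As decimals: 5.22 < 5.7. As versions: v5.22 > v5.7 (minor version 22 > 7).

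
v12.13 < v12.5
False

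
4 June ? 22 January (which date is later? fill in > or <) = >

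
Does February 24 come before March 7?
Yes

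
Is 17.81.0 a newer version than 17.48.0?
Yes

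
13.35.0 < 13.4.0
False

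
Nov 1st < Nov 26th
True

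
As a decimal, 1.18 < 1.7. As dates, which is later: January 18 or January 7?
January 18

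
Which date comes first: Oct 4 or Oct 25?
Oct 4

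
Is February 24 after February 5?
Yes. Day 24 comes after day 5 in February — this is a date comparison, not a decimal one (the decimal 2.24 would be smaller than 2.5).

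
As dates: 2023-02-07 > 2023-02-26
False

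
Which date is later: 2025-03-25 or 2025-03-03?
2025-03-25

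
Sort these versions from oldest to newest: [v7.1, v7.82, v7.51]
[v7.1, v7.51, v7.82]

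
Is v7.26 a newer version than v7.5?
Yes. Version numbers are compared segment by segment as integers, not as decimals: minor version 26 > 5, so v7.26 > v7.5 (even though the decimal 7.26 < 7.5).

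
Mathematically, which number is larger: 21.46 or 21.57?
21.57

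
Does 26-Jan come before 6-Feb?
Yes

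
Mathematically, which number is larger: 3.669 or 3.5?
3.669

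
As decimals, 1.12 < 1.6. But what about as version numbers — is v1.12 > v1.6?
True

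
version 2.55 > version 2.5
True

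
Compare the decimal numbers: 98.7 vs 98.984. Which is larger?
98.984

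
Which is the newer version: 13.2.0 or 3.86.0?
13.2.0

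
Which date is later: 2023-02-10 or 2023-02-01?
2023-02-10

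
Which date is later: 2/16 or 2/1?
2/16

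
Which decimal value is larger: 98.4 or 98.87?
98.87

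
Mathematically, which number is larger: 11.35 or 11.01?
11.35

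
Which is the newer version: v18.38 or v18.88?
v18.88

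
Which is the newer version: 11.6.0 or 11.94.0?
11.94.0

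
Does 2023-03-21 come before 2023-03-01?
No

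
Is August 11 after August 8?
Yes. Day 11 comes after day 8 in August — this is a date comparison, not a decimal one (the decimal 8.11 would be smaller than 8.8).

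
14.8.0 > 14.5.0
True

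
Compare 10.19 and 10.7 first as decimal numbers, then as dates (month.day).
As decimals: 10.19 < 10.7. As dates: 10/19 is later than 10/7 (day 19 > day 7).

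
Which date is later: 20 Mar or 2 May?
2 May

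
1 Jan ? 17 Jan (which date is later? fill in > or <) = <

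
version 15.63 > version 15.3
True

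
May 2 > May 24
False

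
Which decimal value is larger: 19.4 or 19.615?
19.615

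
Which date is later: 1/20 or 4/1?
4/1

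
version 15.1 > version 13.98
True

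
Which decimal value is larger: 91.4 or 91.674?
91.674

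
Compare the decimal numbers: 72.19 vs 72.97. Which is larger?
72.97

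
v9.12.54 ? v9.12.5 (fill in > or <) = >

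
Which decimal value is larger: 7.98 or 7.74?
7.98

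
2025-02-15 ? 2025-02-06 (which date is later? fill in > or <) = >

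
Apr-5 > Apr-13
False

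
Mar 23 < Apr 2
True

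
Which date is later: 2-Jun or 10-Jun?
10-Jun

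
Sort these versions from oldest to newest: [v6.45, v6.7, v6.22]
[v6.7, v6.22, v6.45]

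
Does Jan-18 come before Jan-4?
No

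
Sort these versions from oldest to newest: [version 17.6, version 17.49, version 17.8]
[version 17.6, version 17.8, version 17.49]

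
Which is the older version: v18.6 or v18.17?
v18.6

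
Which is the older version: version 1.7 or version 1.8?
version 1.7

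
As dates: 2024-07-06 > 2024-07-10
False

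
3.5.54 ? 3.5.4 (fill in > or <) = >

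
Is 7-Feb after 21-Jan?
Yes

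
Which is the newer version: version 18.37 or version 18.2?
version 18.37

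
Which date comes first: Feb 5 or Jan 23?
Jan 23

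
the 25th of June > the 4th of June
True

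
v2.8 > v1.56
True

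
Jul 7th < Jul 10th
True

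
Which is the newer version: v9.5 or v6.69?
v9.5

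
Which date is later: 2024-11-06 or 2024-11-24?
2024-11-24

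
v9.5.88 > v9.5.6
True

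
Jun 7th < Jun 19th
True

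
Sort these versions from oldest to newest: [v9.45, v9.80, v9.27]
[v9.27, v9.45, v9.80]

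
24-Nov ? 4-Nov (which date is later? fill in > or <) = >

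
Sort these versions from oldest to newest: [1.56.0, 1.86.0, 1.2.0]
[1.2.0, 1.56.0, 1.86.0]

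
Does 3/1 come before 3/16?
Yes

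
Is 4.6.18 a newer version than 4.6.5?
Yes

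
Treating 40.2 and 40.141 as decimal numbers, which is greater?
40.2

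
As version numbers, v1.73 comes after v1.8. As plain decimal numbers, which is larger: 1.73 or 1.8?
1.8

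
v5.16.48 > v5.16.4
True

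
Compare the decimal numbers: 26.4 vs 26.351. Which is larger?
26.4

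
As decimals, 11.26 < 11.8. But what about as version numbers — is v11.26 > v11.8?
True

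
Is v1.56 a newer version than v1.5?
Yes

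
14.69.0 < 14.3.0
False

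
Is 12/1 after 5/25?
Yes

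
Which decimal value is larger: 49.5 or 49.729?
49.729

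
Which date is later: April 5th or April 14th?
April 14th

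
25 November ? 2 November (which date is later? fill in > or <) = >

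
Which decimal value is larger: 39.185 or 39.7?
39.7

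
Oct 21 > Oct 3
True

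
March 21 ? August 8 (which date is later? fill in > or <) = <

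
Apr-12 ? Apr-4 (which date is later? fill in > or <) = >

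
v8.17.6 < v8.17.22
True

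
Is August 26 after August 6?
Yes. Day 26 comes after day 6 in August — this is a date comparison, not a decimal one (the decimal 8.26 would be smaller than 8.6).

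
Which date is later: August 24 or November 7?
November 7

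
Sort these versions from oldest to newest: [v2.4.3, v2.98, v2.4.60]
[v2.4.3, v2.4.60, v2.98]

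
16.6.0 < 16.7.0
True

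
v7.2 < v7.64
True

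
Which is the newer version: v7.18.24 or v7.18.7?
v7.18.24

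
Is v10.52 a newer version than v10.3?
Yes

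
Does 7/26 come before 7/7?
No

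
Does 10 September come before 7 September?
No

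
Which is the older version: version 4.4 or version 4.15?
version 4.4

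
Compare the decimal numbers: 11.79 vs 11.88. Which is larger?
11.88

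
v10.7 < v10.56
True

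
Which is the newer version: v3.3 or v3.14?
v3.14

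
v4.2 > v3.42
True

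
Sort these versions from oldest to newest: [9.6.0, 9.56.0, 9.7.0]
[9.6.0, 9.7.0, 9.56.0]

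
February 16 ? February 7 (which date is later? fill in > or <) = >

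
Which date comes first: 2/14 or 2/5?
2/5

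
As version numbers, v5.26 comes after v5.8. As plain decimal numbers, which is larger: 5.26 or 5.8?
5.8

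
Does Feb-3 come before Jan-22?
No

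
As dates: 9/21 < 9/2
False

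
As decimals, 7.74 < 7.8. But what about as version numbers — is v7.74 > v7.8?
True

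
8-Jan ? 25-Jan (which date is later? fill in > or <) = <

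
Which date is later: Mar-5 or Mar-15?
Mar-15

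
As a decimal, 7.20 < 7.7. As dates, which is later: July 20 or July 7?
July 20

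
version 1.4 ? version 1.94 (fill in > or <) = <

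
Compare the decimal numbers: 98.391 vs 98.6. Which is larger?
98.6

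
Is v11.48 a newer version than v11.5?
Yes. Version numbers are compared segment by segment as integers, not as decimals: minor version 48 > 5, so v11.48 > v11.5 (even though the decimal 11.48 < 11.5).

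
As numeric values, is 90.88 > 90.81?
True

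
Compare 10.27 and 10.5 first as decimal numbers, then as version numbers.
As decimals: 10.27 < 10.5. As versions: v10.27 > v10.5 (minor version 27 > 5).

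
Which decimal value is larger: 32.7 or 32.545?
32.7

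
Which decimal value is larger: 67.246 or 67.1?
67.246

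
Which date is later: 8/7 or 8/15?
8/15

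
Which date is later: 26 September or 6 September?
26 September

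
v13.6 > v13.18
False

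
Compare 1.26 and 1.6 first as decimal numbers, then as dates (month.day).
As decimals: 1.26 < 1.6. As dates: 1/26 is later than 1/6 (day 26 > day 6).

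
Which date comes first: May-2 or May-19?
May-2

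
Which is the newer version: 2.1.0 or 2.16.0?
2.16.0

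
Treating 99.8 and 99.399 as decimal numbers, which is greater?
99.8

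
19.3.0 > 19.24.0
False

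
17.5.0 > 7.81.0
True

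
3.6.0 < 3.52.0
True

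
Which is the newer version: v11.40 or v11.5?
v11.40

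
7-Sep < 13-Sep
True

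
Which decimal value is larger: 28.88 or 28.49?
28.88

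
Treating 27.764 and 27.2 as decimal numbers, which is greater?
27.764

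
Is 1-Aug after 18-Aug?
No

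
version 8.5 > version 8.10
False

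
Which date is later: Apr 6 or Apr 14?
Apr 14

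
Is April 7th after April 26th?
No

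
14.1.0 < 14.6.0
True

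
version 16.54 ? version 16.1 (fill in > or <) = >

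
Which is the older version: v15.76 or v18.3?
v15.76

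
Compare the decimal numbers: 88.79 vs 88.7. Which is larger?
88.79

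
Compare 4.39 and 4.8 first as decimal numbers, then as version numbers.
As decimals: 4.39 < 4.8. As versions: v4.39 > v4.8 (minor version 39 > 8).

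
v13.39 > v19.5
False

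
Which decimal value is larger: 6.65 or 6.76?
6.76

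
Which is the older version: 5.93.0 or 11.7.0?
5.93.0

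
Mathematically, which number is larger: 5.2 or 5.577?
5.577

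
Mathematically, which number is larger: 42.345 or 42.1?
42.345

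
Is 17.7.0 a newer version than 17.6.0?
Yes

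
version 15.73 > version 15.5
True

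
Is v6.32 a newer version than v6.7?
Yes. Version numbers are compared segment by segment as integers, not as decimals: minor version 32 > 7, so v6.32 > v6.7 (even though the decimal 6.32 < 6.7).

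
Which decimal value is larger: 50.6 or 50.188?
50.6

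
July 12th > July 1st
True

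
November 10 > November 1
True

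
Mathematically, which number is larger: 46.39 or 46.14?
46.39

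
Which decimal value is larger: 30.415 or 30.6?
30.6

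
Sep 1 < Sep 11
True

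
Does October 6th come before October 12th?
Yes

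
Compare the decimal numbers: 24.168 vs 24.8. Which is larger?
24.8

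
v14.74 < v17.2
True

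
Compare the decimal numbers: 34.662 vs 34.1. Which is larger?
34.662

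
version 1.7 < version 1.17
True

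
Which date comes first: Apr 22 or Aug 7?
Apr 22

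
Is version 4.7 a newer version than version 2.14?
Yes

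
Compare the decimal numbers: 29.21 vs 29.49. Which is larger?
29.49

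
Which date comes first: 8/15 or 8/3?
8/3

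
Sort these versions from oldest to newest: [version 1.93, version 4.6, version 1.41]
[version 1.41, version 1.93, version 4.6]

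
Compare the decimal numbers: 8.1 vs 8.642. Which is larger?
8.642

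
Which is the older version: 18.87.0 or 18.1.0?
18.1.0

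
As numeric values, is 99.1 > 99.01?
True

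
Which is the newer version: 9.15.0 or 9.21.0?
9.21.0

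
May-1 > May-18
False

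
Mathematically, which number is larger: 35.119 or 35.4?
35.4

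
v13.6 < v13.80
True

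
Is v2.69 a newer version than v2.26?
Yes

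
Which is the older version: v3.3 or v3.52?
v3.3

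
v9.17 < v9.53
True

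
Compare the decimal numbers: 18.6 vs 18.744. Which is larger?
18.744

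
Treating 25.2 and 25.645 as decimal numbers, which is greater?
25.645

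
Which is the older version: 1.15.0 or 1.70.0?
1.15.0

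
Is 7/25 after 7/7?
Yes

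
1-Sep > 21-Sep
False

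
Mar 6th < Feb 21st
False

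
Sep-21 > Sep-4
True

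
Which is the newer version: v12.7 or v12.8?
v12.8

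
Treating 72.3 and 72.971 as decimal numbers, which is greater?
72.971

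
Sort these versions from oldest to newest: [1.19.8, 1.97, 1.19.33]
[1.19.8, 1.19.33, 1.97]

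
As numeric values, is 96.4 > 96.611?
False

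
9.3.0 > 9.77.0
False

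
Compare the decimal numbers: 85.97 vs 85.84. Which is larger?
85.97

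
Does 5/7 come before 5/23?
Yes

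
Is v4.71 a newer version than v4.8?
Yes. Version numbers are compared segment by segment as integers, not as decimals: minor version 71 > 8, so v4.71 > v4.8 (even though the decimal 4.71 < 4.8).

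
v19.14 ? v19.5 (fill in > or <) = >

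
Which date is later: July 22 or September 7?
September 7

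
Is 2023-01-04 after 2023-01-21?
No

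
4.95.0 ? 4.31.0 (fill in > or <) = >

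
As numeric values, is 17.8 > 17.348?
True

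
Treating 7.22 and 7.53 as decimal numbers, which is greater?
7.53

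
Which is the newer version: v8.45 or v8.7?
v8.45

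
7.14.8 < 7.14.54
True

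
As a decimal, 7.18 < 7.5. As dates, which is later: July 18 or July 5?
July 18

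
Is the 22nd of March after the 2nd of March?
Yes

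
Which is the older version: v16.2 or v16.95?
v16.2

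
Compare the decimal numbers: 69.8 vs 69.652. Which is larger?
69.8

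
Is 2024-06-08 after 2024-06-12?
No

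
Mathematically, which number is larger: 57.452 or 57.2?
57.452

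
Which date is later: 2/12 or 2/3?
2/12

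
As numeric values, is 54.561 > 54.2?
True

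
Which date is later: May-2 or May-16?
May-16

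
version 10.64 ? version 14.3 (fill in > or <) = <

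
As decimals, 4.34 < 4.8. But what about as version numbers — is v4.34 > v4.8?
True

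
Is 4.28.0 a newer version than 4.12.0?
Yes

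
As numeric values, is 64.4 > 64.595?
False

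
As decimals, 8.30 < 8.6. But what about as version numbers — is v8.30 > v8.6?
True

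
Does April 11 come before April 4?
No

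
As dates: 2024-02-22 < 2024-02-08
False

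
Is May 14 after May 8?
Yes. Day 14 comes after day 8 in May — this is a date comparison, not a decimal one (the decimal 5.14 would be smaller than 5.8).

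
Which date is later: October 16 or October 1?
October 16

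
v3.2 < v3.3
True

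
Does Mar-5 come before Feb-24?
No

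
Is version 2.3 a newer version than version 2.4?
No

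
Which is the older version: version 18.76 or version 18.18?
version 18.18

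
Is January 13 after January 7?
Yes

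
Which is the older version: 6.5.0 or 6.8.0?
6.5.0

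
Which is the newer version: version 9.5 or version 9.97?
version 9.97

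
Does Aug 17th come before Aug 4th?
No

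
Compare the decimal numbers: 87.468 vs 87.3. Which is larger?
87.468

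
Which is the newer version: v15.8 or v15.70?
v15.70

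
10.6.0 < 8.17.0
False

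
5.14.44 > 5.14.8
True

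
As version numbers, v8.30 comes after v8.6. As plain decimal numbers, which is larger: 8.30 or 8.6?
8.6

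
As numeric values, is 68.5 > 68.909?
False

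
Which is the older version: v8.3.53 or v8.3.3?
v8.3.3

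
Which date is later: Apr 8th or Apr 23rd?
Apr 23rd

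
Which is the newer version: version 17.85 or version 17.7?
version 17.85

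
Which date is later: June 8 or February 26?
June 8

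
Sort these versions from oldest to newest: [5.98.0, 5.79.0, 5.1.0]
[5.1.0, 5.79.0, 5.98.0]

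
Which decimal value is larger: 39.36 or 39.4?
39.4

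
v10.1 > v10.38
False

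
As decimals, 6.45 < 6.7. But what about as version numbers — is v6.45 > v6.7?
True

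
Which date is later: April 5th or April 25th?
April 25th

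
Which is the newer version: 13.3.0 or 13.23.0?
13.23.0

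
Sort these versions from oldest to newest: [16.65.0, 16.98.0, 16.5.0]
[16.5.0, 16.65.0, 16.98.0]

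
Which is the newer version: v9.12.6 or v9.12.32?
v9.12.32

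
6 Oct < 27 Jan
False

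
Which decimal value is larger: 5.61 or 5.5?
5.61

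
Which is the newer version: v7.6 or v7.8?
v7.8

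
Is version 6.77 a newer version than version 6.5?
Yes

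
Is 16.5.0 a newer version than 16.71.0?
No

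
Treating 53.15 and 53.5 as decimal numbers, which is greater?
53.5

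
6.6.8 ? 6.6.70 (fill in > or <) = <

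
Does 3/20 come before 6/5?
Yes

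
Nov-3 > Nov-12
False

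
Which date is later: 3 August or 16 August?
16 August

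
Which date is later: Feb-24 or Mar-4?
Mar-4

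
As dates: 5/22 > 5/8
True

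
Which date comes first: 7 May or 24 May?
7 May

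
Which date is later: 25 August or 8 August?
25 August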